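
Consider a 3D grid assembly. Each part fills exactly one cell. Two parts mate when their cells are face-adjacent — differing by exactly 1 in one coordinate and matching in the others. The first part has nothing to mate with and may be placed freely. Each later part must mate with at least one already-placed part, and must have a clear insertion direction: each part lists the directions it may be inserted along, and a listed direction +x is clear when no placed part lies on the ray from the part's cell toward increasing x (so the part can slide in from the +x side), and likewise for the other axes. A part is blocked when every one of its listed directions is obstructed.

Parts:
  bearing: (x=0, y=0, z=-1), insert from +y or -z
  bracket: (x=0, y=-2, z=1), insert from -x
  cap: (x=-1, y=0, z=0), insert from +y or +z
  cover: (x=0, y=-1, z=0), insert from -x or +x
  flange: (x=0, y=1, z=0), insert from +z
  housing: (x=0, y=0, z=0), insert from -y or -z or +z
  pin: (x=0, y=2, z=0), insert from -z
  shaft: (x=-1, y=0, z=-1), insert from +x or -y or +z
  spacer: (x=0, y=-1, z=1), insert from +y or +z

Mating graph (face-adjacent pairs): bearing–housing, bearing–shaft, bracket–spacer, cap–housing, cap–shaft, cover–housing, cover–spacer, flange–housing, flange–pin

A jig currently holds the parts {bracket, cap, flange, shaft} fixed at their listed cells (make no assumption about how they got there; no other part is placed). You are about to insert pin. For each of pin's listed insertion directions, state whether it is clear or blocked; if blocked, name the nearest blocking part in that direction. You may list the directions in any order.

-z: clear

-z: ray from pin(0, 2, 0) has no placed part ⇒ clear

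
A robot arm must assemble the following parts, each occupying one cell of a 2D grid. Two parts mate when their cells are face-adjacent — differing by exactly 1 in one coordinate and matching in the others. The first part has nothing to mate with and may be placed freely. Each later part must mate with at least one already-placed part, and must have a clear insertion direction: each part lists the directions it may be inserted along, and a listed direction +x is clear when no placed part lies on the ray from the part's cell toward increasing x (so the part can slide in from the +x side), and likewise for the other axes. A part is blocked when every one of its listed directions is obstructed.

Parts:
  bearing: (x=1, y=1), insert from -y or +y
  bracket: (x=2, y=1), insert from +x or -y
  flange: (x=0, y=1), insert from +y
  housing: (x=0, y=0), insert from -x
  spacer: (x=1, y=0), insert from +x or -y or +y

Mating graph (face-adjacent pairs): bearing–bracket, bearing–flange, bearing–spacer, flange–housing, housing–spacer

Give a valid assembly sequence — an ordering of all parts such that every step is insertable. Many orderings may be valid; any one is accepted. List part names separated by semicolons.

1. flange@(0, 1) [+y clear] — {flange}
2. bearing@(1, 1) [-y clear] — {bearing, flange}
3. bracket@(2, 1) [+x clear] — {bearing, bracket, flange}
4. spacer@(1, 0) [+x clear] — {bearing, bracket, flange, spacer}
5. housing@(0, 0) [-x clear] — {bearing, bracket, flange, housing, spacer}

flange; bearing; bracket; spacer; housing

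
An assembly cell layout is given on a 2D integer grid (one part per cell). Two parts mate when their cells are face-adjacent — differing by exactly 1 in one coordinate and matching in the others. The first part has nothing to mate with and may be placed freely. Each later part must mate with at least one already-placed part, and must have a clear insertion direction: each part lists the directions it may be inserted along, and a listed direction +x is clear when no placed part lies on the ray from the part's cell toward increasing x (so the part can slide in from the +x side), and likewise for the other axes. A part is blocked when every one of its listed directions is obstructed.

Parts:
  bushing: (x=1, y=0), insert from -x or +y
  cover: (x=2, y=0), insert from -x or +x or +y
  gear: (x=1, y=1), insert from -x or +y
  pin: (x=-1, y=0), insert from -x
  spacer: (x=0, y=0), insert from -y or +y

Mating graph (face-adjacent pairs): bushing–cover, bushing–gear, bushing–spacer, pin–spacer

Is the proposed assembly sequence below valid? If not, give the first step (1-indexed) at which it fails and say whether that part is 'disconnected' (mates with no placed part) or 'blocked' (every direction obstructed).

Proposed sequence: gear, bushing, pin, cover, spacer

1. gear@(1, 1) [-x clear] — {gear}
2. bushing@(1, 0) [-x clear] — {bushing, gear}
3. pin@(-1, 0) — no placed neighbour ⇒ disconnected

Invalid at step 3 (disconnected)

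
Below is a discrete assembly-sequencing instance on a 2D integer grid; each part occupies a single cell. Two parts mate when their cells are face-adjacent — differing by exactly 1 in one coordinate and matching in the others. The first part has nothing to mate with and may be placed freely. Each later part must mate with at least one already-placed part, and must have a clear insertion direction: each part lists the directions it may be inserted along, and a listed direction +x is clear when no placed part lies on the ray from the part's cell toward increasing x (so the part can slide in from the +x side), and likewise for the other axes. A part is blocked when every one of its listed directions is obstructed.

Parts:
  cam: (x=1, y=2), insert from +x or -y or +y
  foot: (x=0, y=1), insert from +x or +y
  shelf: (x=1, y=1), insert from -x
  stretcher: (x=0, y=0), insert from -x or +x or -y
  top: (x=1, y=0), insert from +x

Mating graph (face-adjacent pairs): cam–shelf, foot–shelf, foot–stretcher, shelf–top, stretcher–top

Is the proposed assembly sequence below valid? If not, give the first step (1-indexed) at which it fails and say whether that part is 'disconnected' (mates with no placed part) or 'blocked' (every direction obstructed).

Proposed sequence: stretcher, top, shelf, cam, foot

1. stretcher@(0, 0) [-x clear] — {stretcher}
2. top@(1, 0) [+x clear] — {stretcher, top}
3. shelf@(1, 1) [-x clear] — {shelf, stretcher, top}
4. cam@(1, 2) [+x clear] — {cam, shelf, stretcher, top}
5. foot@(0, 1) [+y clear] — {cam, foot, shelf, stretcher, top}

Valid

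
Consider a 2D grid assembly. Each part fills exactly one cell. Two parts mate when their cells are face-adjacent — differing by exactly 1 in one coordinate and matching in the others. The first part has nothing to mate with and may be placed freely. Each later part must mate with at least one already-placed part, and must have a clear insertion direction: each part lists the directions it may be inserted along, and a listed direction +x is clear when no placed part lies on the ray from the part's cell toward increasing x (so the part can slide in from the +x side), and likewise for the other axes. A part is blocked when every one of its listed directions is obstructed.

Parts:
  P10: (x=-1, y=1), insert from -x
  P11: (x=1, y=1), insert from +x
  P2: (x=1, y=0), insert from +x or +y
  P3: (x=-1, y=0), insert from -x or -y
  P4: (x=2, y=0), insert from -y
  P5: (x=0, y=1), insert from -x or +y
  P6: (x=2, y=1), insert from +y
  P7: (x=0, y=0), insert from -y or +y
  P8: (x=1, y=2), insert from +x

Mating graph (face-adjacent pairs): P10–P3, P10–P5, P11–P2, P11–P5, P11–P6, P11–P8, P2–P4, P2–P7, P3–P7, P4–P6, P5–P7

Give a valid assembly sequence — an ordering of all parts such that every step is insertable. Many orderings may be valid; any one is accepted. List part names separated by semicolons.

P8; P11; P2; P4; P5; P10; P3; P6; P7

1. P8@(1, 2) [+x clear] — {P8}
2. P11@(1, 1) [+x clear] — {P11, P8}
3. P2@(1, 0) [+x clear] — {P11, P2, P8}
4. P4@(2, 0) [-y clear] — {P11, P2, P4, P8}
5. P5@(0, 1) [-x clear] — {P11, P2, P4, P5, P8}
6. P10@(-1, 1) [-x clear] — {P10, P11, P2, P4, P5, P8}
7. P3@(-1, 0) [-x clear] — {P10, P11, P2, P3, P4, P5, P8}
8. P6@(2, 1) [+y clear] — {P10, P11, P2, P3, P4, P5, P6, P8}
9. P7@(0, 0) [-y clear] — {P10, P11, P2, P3, P4, P5, P6, P7, P8}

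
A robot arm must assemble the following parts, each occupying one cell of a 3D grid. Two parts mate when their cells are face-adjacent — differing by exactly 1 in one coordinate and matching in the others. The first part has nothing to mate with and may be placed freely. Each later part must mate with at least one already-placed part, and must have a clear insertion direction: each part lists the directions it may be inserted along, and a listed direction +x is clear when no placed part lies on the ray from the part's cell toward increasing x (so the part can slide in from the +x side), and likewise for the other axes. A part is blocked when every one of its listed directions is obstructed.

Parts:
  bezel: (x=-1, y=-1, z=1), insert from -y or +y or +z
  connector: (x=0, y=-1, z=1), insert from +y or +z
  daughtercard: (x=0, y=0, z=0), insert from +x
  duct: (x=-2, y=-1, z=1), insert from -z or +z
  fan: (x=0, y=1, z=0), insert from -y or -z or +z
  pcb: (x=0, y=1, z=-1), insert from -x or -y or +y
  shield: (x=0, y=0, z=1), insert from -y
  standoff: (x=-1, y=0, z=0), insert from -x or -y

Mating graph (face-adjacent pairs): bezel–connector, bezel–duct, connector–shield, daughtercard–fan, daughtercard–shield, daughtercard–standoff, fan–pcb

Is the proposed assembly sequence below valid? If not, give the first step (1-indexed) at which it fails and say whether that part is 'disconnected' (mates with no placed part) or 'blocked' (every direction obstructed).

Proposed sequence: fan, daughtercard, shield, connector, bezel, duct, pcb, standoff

Valid

1. fan@(0, 1, 0) [-y clear] — {fan}
2. daughtercard@(0, 0, 0) [+x clear] — {daughtercard, fan}
3. shield@(0, 0, 1) [-y clear] — {daughtercard, fan, shield}
4. connector@(0, -1, 1) [+z clear] — {connector, daughtercard, fan, shield}
5. bezel@(-1, -1, 1) [-y clear] — {bezel, connector, daughtercard, fan, shield}
6. duct@(-2, -1, 1) [-z clear] — {bezel, connector, daughtercard, duct, fan, shield}
7. pcb@(0, 1, -1) [-x clear] — {bezel, connector, daughtercard, duct, fan, pcb, shield}
8. standoff@(-1, 0, 0) [-x clear] — {bezel, connector, daughtercard, duct, fan, pcb, shield, standoff}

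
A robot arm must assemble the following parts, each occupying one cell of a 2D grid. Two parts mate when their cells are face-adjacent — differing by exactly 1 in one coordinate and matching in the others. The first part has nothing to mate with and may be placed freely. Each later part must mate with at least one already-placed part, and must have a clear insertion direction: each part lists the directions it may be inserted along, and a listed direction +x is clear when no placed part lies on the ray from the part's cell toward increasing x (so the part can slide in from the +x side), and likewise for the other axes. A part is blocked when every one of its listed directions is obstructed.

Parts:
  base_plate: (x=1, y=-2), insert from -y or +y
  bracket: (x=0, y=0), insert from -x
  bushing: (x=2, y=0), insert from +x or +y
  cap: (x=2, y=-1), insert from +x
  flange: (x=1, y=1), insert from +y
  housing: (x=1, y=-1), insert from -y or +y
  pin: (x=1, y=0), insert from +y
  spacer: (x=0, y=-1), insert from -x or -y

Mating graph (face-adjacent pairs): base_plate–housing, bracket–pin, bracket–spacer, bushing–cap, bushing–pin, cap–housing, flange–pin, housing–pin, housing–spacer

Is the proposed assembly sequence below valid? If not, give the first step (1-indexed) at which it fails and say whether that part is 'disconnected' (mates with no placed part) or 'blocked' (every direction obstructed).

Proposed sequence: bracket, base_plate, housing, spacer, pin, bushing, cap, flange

1. bracket@(0, 0) [-x clear] — {bracket}
2. base_plate@(1, -2) — no placed neighbour ⇒ disconnected

Invalid at step 2 (disconnected)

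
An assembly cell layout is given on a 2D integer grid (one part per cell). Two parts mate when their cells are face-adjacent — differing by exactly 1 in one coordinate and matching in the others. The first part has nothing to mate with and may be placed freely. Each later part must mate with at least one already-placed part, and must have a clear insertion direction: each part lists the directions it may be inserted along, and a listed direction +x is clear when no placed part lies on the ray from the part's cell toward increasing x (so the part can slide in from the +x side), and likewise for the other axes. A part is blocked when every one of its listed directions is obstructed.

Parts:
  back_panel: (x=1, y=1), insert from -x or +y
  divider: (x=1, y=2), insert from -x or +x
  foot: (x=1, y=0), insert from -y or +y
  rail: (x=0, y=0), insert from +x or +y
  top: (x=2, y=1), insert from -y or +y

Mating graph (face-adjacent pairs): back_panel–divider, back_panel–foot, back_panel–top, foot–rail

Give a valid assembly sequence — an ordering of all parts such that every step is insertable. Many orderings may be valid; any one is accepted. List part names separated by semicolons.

divider; back_panel; top; foot; rail

1. divider@(1, 2) [-x clear] — {divider}
2. back_panel@(1, 1) [-x clear] — {back_panel, divider}
3. top@(2, 1) [-y clear] — {back_panel, divider, top}
4. foot@(1, 0) [-y clear] — {back_panel, divider, foot, top}
5. rail@(0, 0) [+y clear] — {back_panel, divider, foot, rail, top}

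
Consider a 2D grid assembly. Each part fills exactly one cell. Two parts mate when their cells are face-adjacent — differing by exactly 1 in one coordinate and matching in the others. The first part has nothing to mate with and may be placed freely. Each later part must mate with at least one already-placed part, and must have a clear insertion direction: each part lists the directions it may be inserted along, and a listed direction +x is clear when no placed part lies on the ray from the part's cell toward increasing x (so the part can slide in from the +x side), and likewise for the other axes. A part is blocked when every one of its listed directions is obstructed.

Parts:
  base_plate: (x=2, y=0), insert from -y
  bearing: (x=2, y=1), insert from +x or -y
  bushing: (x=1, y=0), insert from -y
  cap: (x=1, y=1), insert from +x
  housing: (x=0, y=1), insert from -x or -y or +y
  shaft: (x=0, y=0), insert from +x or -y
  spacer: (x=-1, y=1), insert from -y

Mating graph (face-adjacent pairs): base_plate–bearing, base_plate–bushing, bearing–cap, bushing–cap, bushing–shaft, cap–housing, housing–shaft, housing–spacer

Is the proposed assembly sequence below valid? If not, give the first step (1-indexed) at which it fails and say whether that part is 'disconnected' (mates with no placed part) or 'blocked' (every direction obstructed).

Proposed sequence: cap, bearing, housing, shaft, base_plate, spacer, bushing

1. cap@(1, 1) [+x clear] — {cap}
2. bearing@(2, 1) [+x clear] — {bearing, cap}
3. housing@(0, 1) [-x clear] — {bearing, cap, housing}
4. shaft@(0, 0) [+x clear] — {bearing, cap, housing, shaft}
5. base_plate@(2, 0) [-y clear] — {base_plate, bearing, cap, housing, shaft}
6. spacer@(-1, 1) [-y clear] — {base_plate, bearing, cap, housing, shaft, spacer}
7. bushing@(1, 0) [-y clear] — {base_plate, bearing, bushing, cap, housing, shaft, spacer}

Valid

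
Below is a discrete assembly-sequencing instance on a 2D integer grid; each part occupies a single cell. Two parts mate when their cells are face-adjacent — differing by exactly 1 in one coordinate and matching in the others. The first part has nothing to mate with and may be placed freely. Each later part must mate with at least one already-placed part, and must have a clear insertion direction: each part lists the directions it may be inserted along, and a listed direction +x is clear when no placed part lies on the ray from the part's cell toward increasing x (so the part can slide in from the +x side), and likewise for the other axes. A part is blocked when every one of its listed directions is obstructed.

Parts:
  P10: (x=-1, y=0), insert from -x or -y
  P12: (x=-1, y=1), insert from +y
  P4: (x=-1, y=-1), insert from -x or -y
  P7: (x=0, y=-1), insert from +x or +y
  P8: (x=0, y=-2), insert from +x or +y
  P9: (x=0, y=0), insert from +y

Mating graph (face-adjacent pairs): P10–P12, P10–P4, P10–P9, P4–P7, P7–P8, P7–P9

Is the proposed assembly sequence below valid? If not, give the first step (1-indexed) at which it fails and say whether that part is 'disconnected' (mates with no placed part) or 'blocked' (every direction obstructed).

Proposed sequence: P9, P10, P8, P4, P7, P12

1. P9@(0, 0) [+y clear] — {P9}
2. P10@(-1, 0) [-x clear] — {P10, P9}
3. P8@(0, -2) — no placed neighbour ⇒ disconnected

Invalid at step 3 (disconnected)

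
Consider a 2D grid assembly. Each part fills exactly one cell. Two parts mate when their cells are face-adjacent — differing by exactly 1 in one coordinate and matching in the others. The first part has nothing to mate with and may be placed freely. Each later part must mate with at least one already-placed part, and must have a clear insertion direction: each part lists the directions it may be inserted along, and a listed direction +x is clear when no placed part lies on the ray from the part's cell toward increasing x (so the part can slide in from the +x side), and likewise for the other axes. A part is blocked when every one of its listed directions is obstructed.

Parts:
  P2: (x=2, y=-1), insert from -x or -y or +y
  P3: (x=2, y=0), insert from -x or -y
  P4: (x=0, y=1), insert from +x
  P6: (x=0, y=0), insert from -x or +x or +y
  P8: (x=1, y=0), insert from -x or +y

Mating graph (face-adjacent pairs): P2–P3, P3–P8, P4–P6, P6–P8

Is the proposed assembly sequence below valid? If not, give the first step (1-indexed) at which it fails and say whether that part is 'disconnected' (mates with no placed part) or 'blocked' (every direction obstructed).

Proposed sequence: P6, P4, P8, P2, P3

Invalid at step 4 (disconnected)

1. P6@(0, 0) [-x clear] — {P6}
2. P4@(0, 1) [+x clear] — {P4, P6}
3. P8@(1, 0) [+y clear] — {P4, P6, P8}
4. P2@(2, -1) — no placed neighbour ⇒ disconnected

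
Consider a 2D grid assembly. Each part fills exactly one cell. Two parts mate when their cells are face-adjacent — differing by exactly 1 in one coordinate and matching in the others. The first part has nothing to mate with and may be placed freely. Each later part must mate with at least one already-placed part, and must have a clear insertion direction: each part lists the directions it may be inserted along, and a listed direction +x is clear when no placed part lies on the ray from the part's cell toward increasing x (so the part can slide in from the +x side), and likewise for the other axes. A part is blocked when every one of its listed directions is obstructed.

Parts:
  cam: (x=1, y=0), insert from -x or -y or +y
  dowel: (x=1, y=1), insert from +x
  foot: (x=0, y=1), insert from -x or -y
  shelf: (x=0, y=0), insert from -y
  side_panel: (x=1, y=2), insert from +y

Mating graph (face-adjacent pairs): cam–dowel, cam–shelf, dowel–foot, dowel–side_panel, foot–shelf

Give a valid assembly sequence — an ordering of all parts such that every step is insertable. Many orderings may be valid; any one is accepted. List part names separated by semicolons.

foot; shelf; dowel; cam; side_panel

1. foot@(0, 1) [-x clear] — {foot}
2. shelf@(0, 0) [-y clear] — {foot, shelf}
3. dowel@(1, 1) [+x clear] — {dowel, foot, shelf}
4. cam@(1, 0) [-y clear] — {cam, dowel, foot, shelf}
5. side_panel@(1, 2) [+y clear] — {cam, dowel, foot, shelf, side_panel}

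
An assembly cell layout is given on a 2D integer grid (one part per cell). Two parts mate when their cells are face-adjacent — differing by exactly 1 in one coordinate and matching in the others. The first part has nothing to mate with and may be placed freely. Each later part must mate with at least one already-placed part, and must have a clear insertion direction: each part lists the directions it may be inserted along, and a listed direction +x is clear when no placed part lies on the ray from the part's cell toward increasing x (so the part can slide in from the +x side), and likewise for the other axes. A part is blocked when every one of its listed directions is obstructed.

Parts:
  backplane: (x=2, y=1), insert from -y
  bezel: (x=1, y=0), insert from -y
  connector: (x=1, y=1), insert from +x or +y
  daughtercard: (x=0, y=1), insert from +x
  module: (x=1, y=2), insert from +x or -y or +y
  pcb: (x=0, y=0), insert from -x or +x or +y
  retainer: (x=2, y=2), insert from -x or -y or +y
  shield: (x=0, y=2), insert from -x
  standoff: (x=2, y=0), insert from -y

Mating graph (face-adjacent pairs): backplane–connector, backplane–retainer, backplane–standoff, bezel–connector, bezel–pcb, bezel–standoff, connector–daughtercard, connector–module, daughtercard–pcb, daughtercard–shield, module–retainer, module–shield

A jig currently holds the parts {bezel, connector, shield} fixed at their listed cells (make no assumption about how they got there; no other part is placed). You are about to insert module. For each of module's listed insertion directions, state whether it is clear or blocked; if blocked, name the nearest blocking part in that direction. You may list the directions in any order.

+x: clear; +y: clear; -y: blocked by connector

+x: ray from module(1, 2) has no placed part ⇒ clear
-y: nearest on ray is connector@(1, 1) ⇒ blocked
+y: ray from module(1, 2) has no placed part ⇒ clear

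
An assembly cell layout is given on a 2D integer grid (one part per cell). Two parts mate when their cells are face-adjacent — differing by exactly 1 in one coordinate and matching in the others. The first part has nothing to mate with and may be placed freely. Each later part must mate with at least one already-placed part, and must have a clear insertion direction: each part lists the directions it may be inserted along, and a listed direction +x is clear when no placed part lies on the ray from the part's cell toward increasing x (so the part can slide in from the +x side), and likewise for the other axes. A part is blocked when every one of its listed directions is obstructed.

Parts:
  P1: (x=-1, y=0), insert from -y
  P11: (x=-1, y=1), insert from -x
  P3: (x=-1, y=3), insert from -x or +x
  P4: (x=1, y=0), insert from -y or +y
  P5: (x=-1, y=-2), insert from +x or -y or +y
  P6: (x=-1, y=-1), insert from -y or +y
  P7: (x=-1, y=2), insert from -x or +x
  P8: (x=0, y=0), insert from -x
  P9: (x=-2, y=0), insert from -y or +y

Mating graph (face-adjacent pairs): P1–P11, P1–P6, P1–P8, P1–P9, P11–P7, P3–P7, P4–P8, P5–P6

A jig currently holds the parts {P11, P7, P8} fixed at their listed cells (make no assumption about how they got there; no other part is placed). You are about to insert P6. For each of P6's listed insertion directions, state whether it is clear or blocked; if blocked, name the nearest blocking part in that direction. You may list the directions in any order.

+y: blocked by P11; -y: clear

-y: ray from P6(-1, -1) has no placed part ⇒ clear
+y: nearest on ray is P11@(-1, 1) ⇒ blocked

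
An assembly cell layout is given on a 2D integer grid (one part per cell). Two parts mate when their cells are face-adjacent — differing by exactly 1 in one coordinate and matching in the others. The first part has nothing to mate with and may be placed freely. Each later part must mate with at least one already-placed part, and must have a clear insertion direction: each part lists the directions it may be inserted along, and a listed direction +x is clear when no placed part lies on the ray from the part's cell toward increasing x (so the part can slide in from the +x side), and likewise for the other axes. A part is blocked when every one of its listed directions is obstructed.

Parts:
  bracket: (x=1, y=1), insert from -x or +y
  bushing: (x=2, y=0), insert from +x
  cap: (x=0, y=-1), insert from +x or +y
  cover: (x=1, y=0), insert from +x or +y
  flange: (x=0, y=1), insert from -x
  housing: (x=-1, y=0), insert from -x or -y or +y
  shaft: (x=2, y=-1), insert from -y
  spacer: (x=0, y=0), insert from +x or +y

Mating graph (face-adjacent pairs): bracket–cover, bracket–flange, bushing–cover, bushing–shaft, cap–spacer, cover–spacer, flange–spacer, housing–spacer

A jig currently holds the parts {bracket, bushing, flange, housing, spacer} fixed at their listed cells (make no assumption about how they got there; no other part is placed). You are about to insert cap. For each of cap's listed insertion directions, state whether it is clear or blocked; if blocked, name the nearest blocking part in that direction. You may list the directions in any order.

+x: ray from cap(0, -1) has no placed part ⇒ clear
+y: nearest on ray is spacer@(0, 0) ⇒ blocked

+x: clear; +y: blocked by spacer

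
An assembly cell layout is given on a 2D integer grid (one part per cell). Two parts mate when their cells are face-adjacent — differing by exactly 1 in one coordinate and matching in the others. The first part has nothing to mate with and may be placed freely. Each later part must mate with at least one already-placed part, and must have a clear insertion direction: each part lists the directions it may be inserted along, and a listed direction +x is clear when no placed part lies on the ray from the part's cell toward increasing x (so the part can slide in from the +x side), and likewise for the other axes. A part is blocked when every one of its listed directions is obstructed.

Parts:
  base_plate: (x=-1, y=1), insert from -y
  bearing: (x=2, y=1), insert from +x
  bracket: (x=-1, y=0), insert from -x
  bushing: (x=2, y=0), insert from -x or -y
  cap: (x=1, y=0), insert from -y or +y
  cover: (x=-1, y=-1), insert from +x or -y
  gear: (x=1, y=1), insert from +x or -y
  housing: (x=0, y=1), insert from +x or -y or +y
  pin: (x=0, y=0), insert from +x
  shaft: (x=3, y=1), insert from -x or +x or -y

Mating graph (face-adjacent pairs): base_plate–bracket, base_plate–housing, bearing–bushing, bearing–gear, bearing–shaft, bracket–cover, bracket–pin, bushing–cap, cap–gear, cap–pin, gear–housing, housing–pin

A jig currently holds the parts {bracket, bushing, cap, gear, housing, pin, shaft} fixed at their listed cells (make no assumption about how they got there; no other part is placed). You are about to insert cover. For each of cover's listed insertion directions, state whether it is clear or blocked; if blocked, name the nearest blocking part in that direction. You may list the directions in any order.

+x: ray from cover(-1, -1) has no placed part ⇒ clear
-y: ray from cover(-1, -1) has no placed part ⇒ clear

+x: clear; -y: clear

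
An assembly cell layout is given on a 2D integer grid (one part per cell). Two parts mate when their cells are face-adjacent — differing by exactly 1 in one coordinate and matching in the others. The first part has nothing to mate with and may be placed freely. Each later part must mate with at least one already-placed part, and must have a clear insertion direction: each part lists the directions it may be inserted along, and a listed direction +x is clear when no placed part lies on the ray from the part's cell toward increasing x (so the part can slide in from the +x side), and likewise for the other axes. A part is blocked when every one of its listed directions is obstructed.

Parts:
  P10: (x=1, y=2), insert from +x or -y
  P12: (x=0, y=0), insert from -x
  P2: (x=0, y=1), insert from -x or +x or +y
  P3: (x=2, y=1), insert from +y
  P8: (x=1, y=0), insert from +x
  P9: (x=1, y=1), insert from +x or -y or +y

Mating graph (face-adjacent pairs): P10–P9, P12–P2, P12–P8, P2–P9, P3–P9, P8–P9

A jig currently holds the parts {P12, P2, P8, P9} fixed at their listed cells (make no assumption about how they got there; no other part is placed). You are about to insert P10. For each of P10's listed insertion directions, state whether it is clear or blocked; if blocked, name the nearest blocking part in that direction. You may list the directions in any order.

+x: ray from P10(1, 2) has no placed part ⇒ clear
-y: nearest on ray is P9@(1, 1) ⇒ blocked

+x: clear; -y: blocked by P9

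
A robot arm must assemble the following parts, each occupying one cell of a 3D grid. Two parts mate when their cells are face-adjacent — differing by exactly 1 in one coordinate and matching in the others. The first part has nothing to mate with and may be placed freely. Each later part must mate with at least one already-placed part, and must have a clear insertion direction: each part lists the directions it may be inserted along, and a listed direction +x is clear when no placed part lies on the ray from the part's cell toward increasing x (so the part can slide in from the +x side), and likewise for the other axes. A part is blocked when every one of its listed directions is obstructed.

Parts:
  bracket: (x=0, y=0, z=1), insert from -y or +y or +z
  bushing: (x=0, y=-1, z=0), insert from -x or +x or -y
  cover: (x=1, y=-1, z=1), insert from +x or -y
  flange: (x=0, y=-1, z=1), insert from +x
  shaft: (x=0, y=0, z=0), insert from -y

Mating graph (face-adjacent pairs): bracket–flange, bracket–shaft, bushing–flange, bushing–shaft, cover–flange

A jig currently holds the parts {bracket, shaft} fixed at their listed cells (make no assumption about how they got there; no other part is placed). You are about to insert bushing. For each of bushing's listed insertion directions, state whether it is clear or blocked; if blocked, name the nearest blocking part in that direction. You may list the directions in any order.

+x: clear; -x: clear; -y: clear

-x: ray from bushing(0, -1, 0) has no placed part ⇒ clear
+x: ray from bushing(0, -1, 0) has no placed part ⇒ clear
-y: ray from bushing(0, -1, 0) has no placed part ⇒ clear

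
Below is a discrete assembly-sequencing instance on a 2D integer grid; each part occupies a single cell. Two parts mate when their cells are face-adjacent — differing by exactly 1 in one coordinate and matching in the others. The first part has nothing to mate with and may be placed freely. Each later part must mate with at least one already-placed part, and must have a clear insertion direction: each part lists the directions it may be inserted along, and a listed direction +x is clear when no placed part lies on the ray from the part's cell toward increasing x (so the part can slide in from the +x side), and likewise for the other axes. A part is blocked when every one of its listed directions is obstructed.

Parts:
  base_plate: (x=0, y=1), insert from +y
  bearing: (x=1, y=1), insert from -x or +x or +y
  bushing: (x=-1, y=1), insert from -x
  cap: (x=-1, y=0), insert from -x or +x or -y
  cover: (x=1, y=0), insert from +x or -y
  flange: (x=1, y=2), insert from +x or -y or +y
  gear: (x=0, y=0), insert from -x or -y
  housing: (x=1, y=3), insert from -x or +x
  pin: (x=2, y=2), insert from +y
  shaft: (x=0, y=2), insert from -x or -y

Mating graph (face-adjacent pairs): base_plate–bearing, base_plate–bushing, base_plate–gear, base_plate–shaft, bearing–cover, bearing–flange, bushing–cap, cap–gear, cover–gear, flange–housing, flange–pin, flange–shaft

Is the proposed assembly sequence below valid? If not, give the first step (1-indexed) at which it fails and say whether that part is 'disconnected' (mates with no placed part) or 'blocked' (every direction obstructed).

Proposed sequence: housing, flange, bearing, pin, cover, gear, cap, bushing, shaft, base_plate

1. housing@(1, 3) [-x clear] — {housing}
2. flange@(1, 2) [+x clear] — {flange, housing}
3. bearing@(1, 1) [-x clear] — {bearing, flange, housing}
4. pin@(2, 2) [+y clear] — {bearing, flange, housing, pin}
5. cover@(1, 0) [+x clear] — {bearing, cover, flange, housing, pin}
6. gear@(0, 0) [-x clear] — {bearing, cover, flange, gear, housing, pin}
7. cap@(-1, 0) [-x clear] — {bearing, cap, cover, flange, gear, housing, pin}
8. bushing@(-1, 1) [-x clear] — {bearing, bushing, cap, cover, flange, gear, housing, pin}
9. shaft@(0, 2) [-x clear] — {bearing, bushing, cap, cover, flange, gear, housing, pin, shaft}
10. base_plate@(0, 1) — +y all obstructed ⇒ blocked

Invalid at step 10 (blocked)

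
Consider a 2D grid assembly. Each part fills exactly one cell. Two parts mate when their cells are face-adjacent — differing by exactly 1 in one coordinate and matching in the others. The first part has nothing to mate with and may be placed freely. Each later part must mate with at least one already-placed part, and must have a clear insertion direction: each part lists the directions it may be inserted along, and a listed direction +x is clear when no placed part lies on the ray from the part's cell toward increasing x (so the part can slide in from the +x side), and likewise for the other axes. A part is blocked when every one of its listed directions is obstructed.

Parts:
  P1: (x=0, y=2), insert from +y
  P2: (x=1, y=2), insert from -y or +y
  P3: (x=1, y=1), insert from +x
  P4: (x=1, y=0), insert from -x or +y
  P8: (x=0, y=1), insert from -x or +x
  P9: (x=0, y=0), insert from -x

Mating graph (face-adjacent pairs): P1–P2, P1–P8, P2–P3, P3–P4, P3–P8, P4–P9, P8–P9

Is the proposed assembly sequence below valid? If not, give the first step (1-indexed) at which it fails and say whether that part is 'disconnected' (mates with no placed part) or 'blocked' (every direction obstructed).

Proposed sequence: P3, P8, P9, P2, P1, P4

1. P3@(1, 1) [+x clear] — {P3}
2. P8@(0, 1) [-x clear] — {P3, P8}
3. P9@(0, 0) [-x clear] — {P3, P8, P9}
4. P2@(1, 2) [+y clear] — {P2, P3, P8, P9}
5. P1@(0, 2) [+y clear] — {P1, P2, P3, P8, P9}
6. P4@(1, 0) — -x/+y all obstructed ⇒ blocked

Invalid at step 6 (blocked)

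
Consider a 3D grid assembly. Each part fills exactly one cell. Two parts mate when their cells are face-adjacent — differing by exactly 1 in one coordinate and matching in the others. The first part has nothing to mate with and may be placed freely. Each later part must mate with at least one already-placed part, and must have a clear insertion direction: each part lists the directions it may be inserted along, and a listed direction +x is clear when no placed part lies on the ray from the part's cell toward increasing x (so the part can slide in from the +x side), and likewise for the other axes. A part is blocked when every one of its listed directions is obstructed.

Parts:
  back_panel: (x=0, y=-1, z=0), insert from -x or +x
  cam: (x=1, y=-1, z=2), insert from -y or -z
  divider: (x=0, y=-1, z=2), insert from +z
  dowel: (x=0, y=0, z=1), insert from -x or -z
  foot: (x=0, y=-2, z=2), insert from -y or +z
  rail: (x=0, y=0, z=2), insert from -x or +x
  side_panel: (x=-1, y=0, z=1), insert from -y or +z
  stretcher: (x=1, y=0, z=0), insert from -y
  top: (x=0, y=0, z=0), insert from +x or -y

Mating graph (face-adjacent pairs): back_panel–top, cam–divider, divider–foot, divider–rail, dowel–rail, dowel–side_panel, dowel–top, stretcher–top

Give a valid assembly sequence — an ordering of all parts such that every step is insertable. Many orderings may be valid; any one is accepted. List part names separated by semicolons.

rail; divider; cam; dowel; side_panel; top; back_panel; stretcher; foot

1. rail@(0, 0, 2) [-x clear] — {rail}
2. divider@(0, -1, 2) [+z clear] — {divider, rail}
3. cam@(1, -1, 2) [-y clear] — {cam, divider, rail}
4. dowel@(0, 0, 1) [-x clear] — {cam, divider, dowel, rail}
5. side_panel@(-1, 0, 1) [-y clear] — {cam, divider, dowel, rail, side_panel}
6. top@(0, 0, 0) [+x clear] — {cam, divider, dowel, rail, side_panel, top}
7. back_panel@(0, -1, 0) [-x clear] — {back_panel, cam, divider, dowel, rail, side_panel, top}
8. stretcher@(1, 0, 0) [-y clear] — {back_panel, cam, divider, dowel, rail, side_panel, stretcher, top}
9. foot@(0, -2, 2) [-y clear] — {back_panel, cam, divider, dowel, foot, rail, side_panel, stretcher, top}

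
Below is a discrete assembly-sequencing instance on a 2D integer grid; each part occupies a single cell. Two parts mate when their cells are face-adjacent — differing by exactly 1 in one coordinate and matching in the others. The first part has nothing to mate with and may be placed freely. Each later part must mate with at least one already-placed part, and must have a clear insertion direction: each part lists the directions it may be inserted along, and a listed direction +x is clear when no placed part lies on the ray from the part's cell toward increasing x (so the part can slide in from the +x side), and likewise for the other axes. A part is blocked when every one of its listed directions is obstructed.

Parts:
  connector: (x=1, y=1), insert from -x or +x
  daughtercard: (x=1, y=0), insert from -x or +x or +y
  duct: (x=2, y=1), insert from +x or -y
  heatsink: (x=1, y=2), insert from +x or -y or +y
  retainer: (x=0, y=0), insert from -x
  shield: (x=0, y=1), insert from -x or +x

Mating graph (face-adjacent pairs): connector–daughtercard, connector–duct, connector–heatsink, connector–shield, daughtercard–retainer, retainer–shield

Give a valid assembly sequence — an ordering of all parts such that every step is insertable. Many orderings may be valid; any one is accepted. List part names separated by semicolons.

heatsink; connector; daughtercard; retainer; shield; duct

1. heatsink@(1, 2) [+x clear] — {heatsink}
2. connector@(1, 1) [-x clear] — {connector, heatsink}
3. daughtercard@(1, 0) [-x clear] — {connector, daughtercard, heatsink}
4. retainer@(0, 0) [-x clear] — {connector, daughtercard, heatsink, retainer}
5. shield@(0, 1) [-x clear] — {connector, daughtercard, heatsink, retainer, shield}
6. duct@(2, 1) [+x clear] — {connector, daughtercard, duct, heatsink, retainer, shield}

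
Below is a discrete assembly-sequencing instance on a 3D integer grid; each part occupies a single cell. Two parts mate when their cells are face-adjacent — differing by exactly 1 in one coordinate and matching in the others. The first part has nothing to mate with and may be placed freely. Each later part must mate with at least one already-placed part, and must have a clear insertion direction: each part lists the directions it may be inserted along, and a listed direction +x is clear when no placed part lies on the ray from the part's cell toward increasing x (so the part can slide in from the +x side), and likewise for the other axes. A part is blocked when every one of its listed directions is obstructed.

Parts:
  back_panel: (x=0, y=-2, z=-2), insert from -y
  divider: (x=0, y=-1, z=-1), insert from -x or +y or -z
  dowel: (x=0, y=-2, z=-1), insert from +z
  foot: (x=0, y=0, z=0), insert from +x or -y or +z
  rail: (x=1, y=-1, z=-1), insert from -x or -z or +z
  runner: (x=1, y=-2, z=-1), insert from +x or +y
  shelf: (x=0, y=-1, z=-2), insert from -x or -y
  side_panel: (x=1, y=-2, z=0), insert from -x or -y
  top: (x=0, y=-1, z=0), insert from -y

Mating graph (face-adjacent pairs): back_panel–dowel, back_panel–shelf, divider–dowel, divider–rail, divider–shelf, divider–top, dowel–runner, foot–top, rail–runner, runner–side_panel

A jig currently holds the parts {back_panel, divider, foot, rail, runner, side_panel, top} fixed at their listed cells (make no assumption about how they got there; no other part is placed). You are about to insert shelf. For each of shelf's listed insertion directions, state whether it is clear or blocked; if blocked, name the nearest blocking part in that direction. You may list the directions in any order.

-x: clear; -y: blocked by back_panel

-x: ray from shelf(0, -1, -2) has no placed part ⇒ clear
-y: nearest on ray is back_panel@(0, -2, -2) ⇒ blocked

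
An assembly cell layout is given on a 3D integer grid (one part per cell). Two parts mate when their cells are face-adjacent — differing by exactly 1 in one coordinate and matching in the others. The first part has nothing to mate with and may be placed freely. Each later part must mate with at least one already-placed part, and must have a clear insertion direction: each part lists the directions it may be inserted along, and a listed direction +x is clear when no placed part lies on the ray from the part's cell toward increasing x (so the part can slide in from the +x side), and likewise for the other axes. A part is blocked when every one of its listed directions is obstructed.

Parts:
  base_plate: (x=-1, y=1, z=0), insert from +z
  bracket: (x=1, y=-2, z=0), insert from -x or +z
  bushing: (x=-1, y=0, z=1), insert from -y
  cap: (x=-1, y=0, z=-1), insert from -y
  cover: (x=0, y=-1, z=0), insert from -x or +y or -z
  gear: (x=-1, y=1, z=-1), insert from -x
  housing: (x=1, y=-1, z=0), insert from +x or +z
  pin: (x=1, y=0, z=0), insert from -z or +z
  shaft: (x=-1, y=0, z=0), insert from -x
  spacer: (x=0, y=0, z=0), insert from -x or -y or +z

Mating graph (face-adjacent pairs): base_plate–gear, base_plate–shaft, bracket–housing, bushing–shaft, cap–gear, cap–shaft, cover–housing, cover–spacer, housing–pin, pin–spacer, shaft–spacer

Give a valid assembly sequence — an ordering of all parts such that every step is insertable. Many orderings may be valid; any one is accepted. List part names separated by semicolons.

base_plate; gear; cap; shaft; bushing; spacer; pin; housing; bracket; cover

1. base_plate@(-1, 1, 0) [+z clear] — {base_plate}
2. gear@(-1, 1, -1) [-x clear] — {base_plate, gear}
3. cap@(-1, 0, -1) [-y clear] — {base_plate, cap, gear}
4. shaft@(-1, 0, 0) [-x clear] — {base_plate, cap, gear, shaft}
5. bushing@(-1, 0, 1) [-y clear] — {base_plate, bushing, cap, gear, shaft}
6. spacer@(0, 0, 0) [-y clear] — {base_plate, bushing, cap, gear, shaft, spacer}
7. pin@(1, 0, 0) [-z clear] — {base_plate, bushing, cap, gear, pin, shaft, spacer}
8. housing@(1, -1, 0) [+x clear] — {base_plate, bushing, cap, gear, housing, pin, shaft, spacer}
9. bracket@(1, -2, 0) [-x clear] — {base_plate, bracket, bushing, cap, gear, housing, pin, shaft, spacer}
10. cover@(0, -1, 0) [-x clear] — {base_plate, bracket, bushing, cap, cover, gear, housing, pin, shaft, spacer}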